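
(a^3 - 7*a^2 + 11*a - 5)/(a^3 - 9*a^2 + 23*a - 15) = (a - 1)/(a - 3)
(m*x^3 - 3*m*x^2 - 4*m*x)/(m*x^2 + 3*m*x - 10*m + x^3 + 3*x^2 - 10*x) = m*x*(x^2 - 3*x - 4)/(m*x^2 + 3*m*x - 10*m + x^3 + 3*x^2 - 10*x)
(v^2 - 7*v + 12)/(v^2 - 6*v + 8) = (v - 3)/(v - 2)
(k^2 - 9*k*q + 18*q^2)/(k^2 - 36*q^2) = (k - 3*q)/(k + 6*q)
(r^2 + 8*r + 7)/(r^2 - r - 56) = (r + 1)/(r - 8)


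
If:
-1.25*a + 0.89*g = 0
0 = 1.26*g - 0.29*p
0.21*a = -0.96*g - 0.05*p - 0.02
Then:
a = -0.01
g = -0.02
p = -0.07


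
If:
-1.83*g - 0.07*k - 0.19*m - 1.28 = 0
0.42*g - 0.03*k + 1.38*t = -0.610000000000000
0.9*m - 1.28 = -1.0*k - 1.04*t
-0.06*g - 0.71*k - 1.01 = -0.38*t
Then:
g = -0.98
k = -1.43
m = 3.22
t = -0.18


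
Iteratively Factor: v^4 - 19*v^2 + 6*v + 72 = (v + 4)*(v^3 - 4*v^2 - 3*v + 18) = (v + 2)*(v + 4)*(v^2 - 6*v + 9) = (v - 3)*(v + 2)*(v + 4)*(v - 3)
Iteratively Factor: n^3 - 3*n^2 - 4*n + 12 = (n - 2)*(n^2 - n - 6) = (n - 2)*(n + 2)*(n - 3)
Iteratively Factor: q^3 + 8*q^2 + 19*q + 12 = (q + 1)*(q^2 + 7*q + 12) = (q + 1)*(q + 4)*(q + 3)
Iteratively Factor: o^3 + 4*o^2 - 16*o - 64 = (o + 4)*(o^2 - 16) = (o + 4)^2*(o - 4)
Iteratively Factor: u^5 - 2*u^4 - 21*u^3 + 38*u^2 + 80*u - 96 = (u - 3)*(u^4 + u^3 - 18*u^2 - 16*u + 32) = (u - 4)*(u - 3)*(u^3 + 5*u^2 + 2*u - 8) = (u - 4)*(u - 3)*(u - 1)*(u^2 + 6*u + 8) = (u - 4)*(u - 3)*(u - 1)*(u + 2)*(u + 4)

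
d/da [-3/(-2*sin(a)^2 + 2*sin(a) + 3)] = 6*(-sin(2*a) + cos(a))/(2*sin(a) + cos(2*a) + 2)^2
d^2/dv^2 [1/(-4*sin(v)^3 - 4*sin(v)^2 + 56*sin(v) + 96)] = (9*sin(v)^6 + 11*sin(v)^5 - 36*sin(v)^4 + 158*sin(v)^3 + 370*sin(v)^2 - 396*sin(v) - 440)/(4*(sin(v)^3 + sin(v)^2 - 14*sin(v) - 24)^3)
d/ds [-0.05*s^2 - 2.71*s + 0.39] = -0.1*s - 2.71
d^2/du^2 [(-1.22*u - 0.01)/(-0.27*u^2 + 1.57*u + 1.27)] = ((3.8254 - 1.9764*u)*(-0.27*u^2 + 1.57*u + 1.27) - (0.54*u - 1.57)*(1.08*u - 3.14)*(1.22*u + 0.01))/(-0.27*u^2 + 1.57*u + 1.27)^3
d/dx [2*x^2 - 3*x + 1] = 4*x - 3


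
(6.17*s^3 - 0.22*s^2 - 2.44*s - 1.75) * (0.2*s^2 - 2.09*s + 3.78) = 1.234*s^5 - 12.9393*s^4 + 23.2944*s^3 + 3.918*s^2 - 5.5657*s - 6.615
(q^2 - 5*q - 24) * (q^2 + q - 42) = q^4 - 4*q^3 - 71*q^2 + 186*q + 1008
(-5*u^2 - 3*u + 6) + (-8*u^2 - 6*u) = -13*u^2 - 9*u + 6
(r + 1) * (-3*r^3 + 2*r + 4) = -3*r^4 - 3*r^3 + 2*r^2 + 6*r + 4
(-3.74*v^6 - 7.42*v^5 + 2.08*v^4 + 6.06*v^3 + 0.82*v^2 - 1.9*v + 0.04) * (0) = 0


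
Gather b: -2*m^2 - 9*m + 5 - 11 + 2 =-2*m^2 - 9*m - 4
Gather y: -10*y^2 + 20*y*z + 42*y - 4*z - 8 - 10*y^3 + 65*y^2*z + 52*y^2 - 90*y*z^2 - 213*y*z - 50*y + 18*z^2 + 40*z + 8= -10*y^3 + y^2*(65*z + 42) + y*(-90*z^2 - 193*z - 8) + 18*z^2 + 36*z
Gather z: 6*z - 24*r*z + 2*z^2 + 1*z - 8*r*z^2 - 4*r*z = z^2*(2 - 8*r) + z*(7 - 28*r)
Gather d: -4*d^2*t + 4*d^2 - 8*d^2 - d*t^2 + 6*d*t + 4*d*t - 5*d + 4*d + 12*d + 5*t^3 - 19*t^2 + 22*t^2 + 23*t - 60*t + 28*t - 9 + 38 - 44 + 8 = d^2*(-4*t - 4) + d*(-t^2 + 10*t + 11) + 5*t^3 + 3*t^2 - 9*t - 7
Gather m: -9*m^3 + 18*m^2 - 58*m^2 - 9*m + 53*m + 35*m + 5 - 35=-9*m^3 - 40*m^2 + 79*m - 30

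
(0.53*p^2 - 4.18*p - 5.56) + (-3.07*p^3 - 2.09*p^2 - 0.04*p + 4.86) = -3.07*p^3 - 1.56*p^2 - 4.22*p - 0.699999999999999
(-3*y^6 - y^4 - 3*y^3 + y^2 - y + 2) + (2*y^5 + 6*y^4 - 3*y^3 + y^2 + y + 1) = -3*y^6 + 2*y^5 + 5*y^4 - 6*y^3 + 2*y^2 + 3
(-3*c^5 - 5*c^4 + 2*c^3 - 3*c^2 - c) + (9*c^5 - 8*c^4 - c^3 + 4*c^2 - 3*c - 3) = 6*c^5 - 13*c^4 + c^3 + c^2 - 4*c - 3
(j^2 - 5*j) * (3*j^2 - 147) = 3*j^4 - 15*j^3 - 147*j^2 + 735*j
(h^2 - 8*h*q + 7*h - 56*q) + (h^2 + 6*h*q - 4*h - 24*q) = 2*h^2 - 2*h*q + 3*h - 80*q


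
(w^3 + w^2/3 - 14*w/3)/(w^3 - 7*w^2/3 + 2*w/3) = (3*w + 7)/(3*w - 1)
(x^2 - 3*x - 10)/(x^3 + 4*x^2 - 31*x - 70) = 1/(x + 7)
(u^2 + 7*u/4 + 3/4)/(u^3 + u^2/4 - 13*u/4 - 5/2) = (4*u + 3)/(4*u^2 - 3*u - 10)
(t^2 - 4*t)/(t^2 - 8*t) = (t - 4)/(t - 8)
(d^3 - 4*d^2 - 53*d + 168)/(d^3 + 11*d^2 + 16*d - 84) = (d^2 - 11*d + 24)/(d^2 + 4*d - 12)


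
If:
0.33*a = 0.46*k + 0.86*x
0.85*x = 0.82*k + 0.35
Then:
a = 4.0509977827051*x - 0.594974131559497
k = 1.03658536585366*x - 0.426829268292683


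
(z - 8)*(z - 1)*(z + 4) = z^3 - 5*z^2 - 28*z + 32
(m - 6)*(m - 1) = m^2 - 7*m + 6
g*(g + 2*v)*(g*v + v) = g^3*v + 2*g^2*v^2 + g^2*v + 2*g*v^2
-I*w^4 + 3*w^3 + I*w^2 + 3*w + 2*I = (w - I)*(w + I)*(w + 2*I)*(-I*w + 1)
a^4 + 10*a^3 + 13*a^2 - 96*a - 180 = (a - 3)*(a + 2)*(a + 5)*(a + 6)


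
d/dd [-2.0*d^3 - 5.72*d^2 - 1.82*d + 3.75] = -6.0*d^2 - 11.44*d - 1.82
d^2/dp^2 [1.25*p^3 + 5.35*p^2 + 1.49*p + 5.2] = 7.5*p + 10.7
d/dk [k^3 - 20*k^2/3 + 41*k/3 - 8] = 3*k^2 - 40*k/3 + 41/3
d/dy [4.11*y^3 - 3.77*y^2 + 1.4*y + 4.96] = 12.33*y^2 - 7.54*y + 1.4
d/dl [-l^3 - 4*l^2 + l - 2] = -3*l^2 - 8*l + 1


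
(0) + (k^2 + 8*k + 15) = k^2 + 8*k + 15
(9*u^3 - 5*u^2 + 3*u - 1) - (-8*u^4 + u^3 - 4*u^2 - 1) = 8*u^4 + 8*u^3 - u^2 + 3*u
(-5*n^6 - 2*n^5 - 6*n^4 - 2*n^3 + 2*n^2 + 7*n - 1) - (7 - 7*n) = -5*n^6 - 2*n^5 - 6*n^4 - 2*n^3 + 2*n^2 + 14*n - 8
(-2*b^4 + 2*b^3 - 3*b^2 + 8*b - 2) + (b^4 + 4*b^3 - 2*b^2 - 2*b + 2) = -b^4 + 6*b^3 - 5*b^2 + 6*b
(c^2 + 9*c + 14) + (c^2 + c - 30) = 2*c^2 + 10*c - 16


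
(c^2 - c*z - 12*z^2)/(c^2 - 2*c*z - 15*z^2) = (-c + 4*z)/(-c + 5*z)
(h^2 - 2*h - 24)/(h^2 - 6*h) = (h + 4)/h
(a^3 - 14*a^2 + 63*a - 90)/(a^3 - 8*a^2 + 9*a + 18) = (a - 5)/(a + 1)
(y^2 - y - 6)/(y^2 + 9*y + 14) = (y - 3)/(y + 7)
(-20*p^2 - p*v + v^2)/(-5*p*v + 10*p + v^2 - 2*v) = (4*p + v)/(v - 2)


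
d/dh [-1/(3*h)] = 1/(3*h^2)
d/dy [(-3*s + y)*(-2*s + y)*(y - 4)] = 6*s^2 - 10*s*y + 20*s + 3*y^2 - 8*y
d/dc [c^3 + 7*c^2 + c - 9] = 3*c^2 + 14*c + 1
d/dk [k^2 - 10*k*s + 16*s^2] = 2*k - 10*s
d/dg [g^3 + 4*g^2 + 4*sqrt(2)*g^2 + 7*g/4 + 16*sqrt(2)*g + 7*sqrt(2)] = 3*g^2 + 8*g + 8*sqrt(2)*g + 7/4 + 16*sqrt(2)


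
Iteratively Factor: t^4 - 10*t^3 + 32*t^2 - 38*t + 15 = (t - 3)*(t^3 - 7*t^2 + 11*t - 5) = (t - 5)*(t - 3)*(t^2 - 2*t + 1) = (t - 5)*(t - 3)*(t - 1)*(t - 1)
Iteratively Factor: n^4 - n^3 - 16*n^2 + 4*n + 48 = (n - 2)*(n^3 + n^2 - 14*n - 24) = (n - 4)*(n - 2)*(n^2 + 5*n + 6) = (n - 4)*(n - 2)*(n + 3)*(n + 2)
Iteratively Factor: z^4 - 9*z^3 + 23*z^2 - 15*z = (z - 3)*(z^3 - 6*z^2 + 5*z) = (z - 3)*(z - 1)*(z^2 - 5*z) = (z - 5)*(z - 3)*(z - 1)*(z)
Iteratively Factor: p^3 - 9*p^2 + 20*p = (p)*(p^2 - 9*p + 20) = p*(p - 5)*(p - 4)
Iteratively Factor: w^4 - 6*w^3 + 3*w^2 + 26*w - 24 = (w - 3)*(w^3 - 3*w^2 - 6*w + 8) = (w - 4)*(w - 3)*(w^2 + w - 2) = (w - 4)*(w - 3)*(w + 2)*(w - 1)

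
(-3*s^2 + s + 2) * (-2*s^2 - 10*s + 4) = 6*s^4 + 28*s^3 - 26*s^2 - 16*s + 8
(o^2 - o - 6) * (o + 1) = o^3 - 7*o - 6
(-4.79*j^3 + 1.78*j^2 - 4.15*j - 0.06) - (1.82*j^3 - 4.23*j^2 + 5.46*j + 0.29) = -6.61*j^3 + 6.01*j^2 - 9.61*j - 0.35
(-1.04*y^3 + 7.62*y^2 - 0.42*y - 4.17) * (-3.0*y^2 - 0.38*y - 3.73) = 3.12*y^5 - 22.4648*y^4 + 2.2436*y^3 - 15.753*y^2 + 3.1512*y + 15.5541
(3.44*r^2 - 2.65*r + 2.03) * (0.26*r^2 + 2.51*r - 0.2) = 0.8944*r^4 + 7.9454*r^3 - 6.8117*r^2 + 5.6253*r - 0.406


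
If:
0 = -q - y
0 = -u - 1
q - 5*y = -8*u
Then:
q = 4/3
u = -1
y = -4/3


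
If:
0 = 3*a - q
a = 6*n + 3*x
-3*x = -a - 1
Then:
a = 3*x - 1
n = -1/6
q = 9*x - 3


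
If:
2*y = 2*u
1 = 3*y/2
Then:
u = 2/3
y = 2/3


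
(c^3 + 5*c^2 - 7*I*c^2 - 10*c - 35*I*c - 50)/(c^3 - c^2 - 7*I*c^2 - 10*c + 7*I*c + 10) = (c + 5)/(c - 1)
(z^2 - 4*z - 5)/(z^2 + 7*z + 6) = (z - 5)/(z + 6)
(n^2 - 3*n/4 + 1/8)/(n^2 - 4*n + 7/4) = (4*n - 1)/(2*(2*n - 7))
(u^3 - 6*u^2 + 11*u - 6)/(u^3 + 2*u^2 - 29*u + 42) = (u - 1)/(u + 7)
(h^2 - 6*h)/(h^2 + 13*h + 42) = h*(h - 6)/(h^2 + 13*h + 42)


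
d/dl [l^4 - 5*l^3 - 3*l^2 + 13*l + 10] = 4*l^3 - 15*l^2 - 6*l + 13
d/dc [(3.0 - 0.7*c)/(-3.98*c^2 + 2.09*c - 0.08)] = (-2.786*c^2 + 23.88*c - 6.214)/(15.8404*c^4 - 16.6364*c^3 + 5.0049*c^2 - 0.3344*c + 0.0064)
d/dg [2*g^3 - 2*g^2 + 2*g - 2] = 6*g^2 - 4*g + 2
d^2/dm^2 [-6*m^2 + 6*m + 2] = -12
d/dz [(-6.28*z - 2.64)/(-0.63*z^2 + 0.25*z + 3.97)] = (3.9564*z^2 - 1.57*z - (1.26*z - 0.25)*(6.28*z + 2.64) - 24.9316)/(-0.63*z^2 + 0.25*z + 3.97)^2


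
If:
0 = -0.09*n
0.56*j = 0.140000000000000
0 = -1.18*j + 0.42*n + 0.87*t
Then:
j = 0.25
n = 0.00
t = 0.34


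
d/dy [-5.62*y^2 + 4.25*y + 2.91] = 4.25 - 11.24*y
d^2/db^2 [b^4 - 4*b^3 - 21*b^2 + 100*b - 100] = 12*b^2 - 24*b - 42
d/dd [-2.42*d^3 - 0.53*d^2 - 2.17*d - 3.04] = -7.26*d^2 - 1.06*d - 2.17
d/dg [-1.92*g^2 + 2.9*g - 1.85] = 2.9 - 3.84*g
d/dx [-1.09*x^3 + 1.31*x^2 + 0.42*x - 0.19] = -3.27*x^2 + 2.62*x + 0.42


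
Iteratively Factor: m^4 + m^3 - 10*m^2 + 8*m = (m)*(m^3 + m^2 - 10*m + 8) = m*(m - 1)*(m^2 + 2*m - 8) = m*(m - 1)*(m + 4)*(m - 2)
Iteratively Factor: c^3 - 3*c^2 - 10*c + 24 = (c + 3)*(c^2 - 6*c + 8) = (c - 4)*(c + 3)*(c - 2)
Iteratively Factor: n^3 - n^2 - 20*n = (n)*(n^2 - n - 20) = n*(n - 5)*(n + 4)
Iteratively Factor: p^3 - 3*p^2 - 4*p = (p + 1)*(p^2 - 4*p) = p*(p + 1)*(p - 4)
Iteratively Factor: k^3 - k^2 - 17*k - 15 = (k + 1)*(k^2 - 2*k - 15) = (k + 1)*(k + 3)*(k - 5)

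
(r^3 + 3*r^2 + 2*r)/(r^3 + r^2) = (r + 2)/r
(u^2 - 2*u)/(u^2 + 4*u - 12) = u/(u + 6)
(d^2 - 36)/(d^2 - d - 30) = (d + 6)/(d + 5)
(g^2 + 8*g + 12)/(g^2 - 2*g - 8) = (g + 6)/(g - 4)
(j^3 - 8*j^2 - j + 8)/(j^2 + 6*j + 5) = (j^2 - 9*j + 8)/(j + 5)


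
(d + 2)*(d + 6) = d^2 + 8*d + 12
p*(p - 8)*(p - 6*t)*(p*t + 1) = p^4*t - 6*p^3*t^2 - 8*p^3*t + p^3 + 48*p^2*t^2 - 6*p^2*t - 8*p^2 + 48*p*t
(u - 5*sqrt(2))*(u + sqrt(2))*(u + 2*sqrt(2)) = u^3 - 2*sqrt(2)*u^2 - 26*u - 20*sqrt(2)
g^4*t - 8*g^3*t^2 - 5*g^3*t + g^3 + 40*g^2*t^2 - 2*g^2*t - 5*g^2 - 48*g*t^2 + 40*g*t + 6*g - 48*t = (g - 3)*(g - 2)*(g - 8*t)*(g*t + 1)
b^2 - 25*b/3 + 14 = (b - 6)*(b - 7/3)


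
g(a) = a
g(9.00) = 9.00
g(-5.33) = -5.33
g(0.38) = 0.38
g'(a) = 1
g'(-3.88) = 1.00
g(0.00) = 0.00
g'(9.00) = 1.00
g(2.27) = 2.27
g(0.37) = 0.37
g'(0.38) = 1.00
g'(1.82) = 1.00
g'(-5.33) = 1.00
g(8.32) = 8.32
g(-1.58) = -1.58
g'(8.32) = 1.00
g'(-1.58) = 1.00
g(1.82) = 1.82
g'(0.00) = 1.00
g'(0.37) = 1.00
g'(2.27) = 1.00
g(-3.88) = -3.88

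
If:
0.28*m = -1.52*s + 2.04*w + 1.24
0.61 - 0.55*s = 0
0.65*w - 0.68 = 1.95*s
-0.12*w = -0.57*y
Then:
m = 30.27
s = 1.11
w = 4.37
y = 0.92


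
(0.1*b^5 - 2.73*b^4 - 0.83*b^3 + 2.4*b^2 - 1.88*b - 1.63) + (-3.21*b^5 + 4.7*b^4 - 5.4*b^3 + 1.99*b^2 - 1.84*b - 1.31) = -3.11*b^5 + 1.97*b^4 - 6.23*b^3 + 4.39*b^2 - 3.72*b - 2.94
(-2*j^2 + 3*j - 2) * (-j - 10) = 2*j^3 + 17*j^2 - 28*j + 20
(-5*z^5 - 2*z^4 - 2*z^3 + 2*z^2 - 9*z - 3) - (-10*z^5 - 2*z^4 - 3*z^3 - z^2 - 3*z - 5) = 5*z^5 + z^3 + 3*z^2 - 6*z + 2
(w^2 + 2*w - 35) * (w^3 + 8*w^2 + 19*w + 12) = w^5 + 10*w^4 - 230*w^2 - 641*w - 420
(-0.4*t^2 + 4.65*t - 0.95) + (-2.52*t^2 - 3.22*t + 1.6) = -2.92*t^2 + 1.43*t + 0.65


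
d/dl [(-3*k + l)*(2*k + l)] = -k + 2*l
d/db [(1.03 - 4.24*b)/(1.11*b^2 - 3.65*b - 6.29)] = (4.7064*b^2 - 2.2866*b + 30.4291)/(1.2321*b^4 - 8.103*b^3 - 0.641300000000001*b^2 + 45.917*b + 39.5641)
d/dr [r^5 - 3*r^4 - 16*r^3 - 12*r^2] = r*(5*r^3 - 12*r^2 - 48*r - 24)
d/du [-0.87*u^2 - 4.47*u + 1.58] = -1.74*u - 4.47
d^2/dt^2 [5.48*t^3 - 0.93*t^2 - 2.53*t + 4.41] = 32.88*t - 1.86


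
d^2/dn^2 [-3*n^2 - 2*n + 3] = -6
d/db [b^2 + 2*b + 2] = 2*b + 2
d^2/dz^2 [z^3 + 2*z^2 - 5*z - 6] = 6*z + 4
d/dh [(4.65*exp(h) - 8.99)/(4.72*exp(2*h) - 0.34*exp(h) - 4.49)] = (-21.948*exp(2*h) + 84.8656*exp(h) - 23.9351)*exp(h)/(22.2784*exp(4*h) - 3.2096*exp(3*h) - 42.27*exp(2*h) + 3.0532*exp(h) + 20.1601)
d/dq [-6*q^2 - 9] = -12*q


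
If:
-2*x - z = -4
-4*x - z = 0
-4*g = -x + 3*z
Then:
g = -13/2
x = -2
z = 8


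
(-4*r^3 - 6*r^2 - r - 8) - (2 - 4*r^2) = -4*r^3 - 2*r^2 - r - 10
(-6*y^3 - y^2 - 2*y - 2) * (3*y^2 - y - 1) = -18*y^5 + 3*y^4 + y^3 - 3*y^2 + 4*y + 2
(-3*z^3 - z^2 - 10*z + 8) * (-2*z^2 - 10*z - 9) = 6*z^5 + 32*z^4 + 57*z^3 + 93*z^2 + 10*z - 72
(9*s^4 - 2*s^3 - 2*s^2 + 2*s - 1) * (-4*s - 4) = -36*s^5 - 28*s^4 + 16*s^3 - 4*s + 4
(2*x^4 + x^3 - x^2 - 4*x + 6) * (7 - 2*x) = -4*x^5 + 12*x^4 + 9*x^3 + x^2 - 40*x + 42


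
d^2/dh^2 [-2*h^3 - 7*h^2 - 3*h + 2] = -12*h - 14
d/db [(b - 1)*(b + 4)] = 2*b + 3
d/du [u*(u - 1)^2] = (u - 1)*(3*u - 1)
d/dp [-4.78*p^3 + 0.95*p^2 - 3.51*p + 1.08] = -14.34*p^2 + 1.9*p - 3.51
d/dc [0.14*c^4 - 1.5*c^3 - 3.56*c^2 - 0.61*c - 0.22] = 0.56*c^3 - 4.5*c^2 - 7.12*c - 0.61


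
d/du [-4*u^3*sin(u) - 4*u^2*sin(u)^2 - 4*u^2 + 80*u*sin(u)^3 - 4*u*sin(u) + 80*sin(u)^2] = -4*u^3*cos(u) - 12*u^2*sin(u) - 4*u^2*sin(2*u) + 56*u*cos(u) + 4*u*cos(2*u) - 60*u*cos(3*u) - 12*u + 56*sin(u) + 80*sin(2*u) - 20*sin(3*u)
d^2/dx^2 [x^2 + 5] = 2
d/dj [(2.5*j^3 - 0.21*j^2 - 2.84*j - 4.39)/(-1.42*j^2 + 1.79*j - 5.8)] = (-3.55*j^4 + 8.95*j^3 - 47.9087*j^2 - 10.0316*j + 24.3301)/(2.0164*j^4 - 5.0836*j^3 + 19.6761*j^2 - 20.764*j + 33.64)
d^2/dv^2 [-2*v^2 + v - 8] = -4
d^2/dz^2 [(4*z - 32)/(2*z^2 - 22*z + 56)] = 4*((19 - 3*z)*(z^2 - 11*z + 28) + (z - 8)*(2*z - 11)^2)/(z^2 - 11*z + 28)^3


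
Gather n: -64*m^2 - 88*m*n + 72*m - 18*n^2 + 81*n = -64*m^2 + 72*m - 18*n^2 + n*(81 - 88*m)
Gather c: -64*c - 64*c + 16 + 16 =32 - 128*c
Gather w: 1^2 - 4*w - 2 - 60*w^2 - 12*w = -60*w^2 - 16*w - 1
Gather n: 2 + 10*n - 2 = 10*n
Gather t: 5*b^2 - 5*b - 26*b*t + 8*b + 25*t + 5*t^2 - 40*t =5*b^2 + 3*b + 5*t^2 + t*(-26*b - 15)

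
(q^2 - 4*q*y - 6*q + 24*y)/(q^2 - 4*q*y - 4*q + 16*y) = (q - 6)/(q - 4)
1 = 1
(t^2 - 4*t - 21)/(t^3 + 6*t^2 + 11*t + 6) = (t - 7)/(t^2 + 3*t + 2)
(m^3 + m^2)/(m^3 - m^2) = (m + 1)/(m - 1)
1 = 1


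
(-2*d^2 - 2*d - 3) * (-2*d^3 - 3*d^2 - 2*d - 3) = 4*d^5 + 10*d^4 + 16*d^3 + 19*d^2 + 12*d + 9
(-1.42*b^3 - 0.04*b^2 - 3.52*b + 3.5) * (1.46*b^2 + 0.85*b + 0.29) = -2.0732*b^5 - 1.2654*b^4 - 5.585*b^3 + 2.1064*b^2 + 1.9542*b + 1.015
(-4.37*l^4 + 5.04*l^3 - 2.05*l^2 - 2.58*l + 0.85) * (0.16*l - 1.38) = -0.6992*l^5 + 6.837*l^4 - 7.2832*l^3 + 2.4162*l^2 + 3.6964*l - 1.173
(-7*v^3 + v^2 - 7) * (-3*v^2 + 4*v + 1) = 21*v^5 - 31*v^4 - 3*v^3 + 22*v^2 - 28*v - 7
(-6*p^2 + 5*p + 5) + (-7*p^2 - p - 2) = -13*p^2 + 4*p + 3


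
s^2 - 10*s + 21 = (s - 7)*(s - 3)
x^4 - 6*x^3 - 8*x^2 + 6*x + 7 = (x - 7)*(x - 1)*(x + 1)^2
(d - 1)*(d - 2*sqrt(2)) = d^2 - 2*sqrt(2)*d - d + 2*sqrt(2)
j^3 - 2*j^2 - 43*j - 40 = (j - 8)*(j + 1)*(j + 5)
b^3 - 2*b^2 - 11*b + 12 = (b - 4)*(b - 1)*(b + 3)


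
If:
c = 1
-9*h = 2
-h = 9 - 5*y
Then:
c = 1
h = -2/9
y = 79/45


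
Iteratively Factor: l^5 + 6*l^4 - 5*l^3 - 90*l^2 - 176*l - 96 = (l + 3)*(l^4 + 3*l^3 - 14*l^2 - 48*l - 32) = (l + 2)*(l + 3)*(l^3 + l^2 - 16*l - 16) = (l + 1)*(l + 2)*(l + 3)*(l^2 - 16) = (l - 4)*(l + 1)*(l + 2)*(l + 3)*(l + 4)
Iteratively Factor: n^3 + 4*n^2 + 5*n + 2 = (n + 1)*(n^2 + 3*n + 2) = (n + 1)*(n + 2)*(n + 1)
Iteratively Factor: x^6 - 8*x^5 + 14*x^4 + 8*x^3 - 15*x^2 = (x)*(x^5 - 8*x^4 + 14*x^3 + 8*x^2 - 15*x) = x*(x - 5)*(x^4 - 3*x^3 - x^2 + 3*x) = x^2*(x - 5)*(x^3 - 3*x^2 - x + 3) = x^2*(x - 5)*(x - 3)*(x^2 - 1) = x^2*(x - 5)*(x - 3)*(x + 1)*(x - 1)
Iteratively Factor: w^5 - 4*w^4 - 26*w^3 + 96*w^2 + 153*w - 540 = (w - 5)*(w^4 + w^3 - 21*w^2 - 9*w + 108) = (w - 5)*(w + 3)*(w^3 - 2*w^2 - 15*w + 36) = (w - 5)*(w - 3)*(w + 3)*(w^2 + w - 12) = (w - 5)*(w - 3)*(w + 3)*(w + 4)*(w - 3)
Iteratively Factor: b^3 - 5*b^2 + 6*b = (b - 2)*(b^2 - 3*b) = (b - 3)*(b - 2)*(b)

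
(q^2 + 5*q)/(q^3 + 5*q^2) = 1/q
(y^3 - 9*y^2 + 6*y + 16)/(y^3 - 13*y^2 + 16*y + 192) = (y^2 - y - 2)/(y^2 - 5*y - 24)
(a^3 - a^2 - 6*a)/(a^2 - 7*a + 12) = a*(a + 2)/(a - 4)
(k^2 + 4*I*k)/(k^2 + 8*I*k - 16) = k/(k + 4*I)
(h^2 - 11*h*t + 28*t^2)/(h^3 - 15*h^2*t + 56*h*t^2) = (-h + 4*t)/(h*(-h + 8*t))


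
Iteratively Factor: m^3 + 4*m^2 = (m + 4)*(m^2) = m*(m + 4)*(m)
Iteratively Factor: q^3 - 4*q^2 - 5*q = (q)*(q^2 - 4*q - 5) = q*(q - 5)*(q + 1)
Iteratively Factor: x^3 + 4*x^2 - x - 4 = (x + 1)*(x^2 + 3*x - 4) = (x - 1)*(x + 1)*(x + 4)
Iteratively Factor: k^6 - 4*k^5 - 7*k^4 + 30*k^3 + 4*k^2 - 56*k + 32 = (k - 4)*(k^5 - 7*k^3 + 2*k^2 + 12*k - 8) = (k - 4)*(k + 2)*(k^4 - 2*k^3 - 3*k^2 + 8*k - 4) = (k - 4)*(k - 1)*(k + 2)*(k^3 - k^2 - 4*k + 4) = (k - 4)*(k - 1)^2*(k + 2)*(k^2 - 4) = (k - 4)*(k - 2)*(k - 1)^2*(k + 2)*(k + 2)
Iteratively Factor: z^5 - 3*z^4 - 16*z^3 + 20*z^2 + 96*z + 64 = (z + 2)*(z^4 - 5*z^3 - 6*z^2 + 32*z + 32) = (z + 2)^2*(z^3 - 7*z^2 + 8*z + 16) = (z - 4)*(z + 2)^2*(z^2 - 3*z - 4) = (z - 4)^2*(z + 2)^2*(z + 1)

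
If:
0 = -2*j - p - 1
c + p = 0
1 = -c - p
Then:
No Solution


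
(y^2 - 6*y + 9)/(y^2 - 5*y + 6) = (y - 3)/(y - 2)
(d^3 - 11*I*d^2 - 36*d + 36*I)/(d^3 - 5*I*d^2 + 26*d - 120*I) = (d^2 - 5*I*d - 6)/(d^2 + I*d + 20)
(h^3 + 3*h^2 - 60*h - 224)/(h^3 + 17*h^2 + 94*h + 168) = (h - 8)/(h + 6)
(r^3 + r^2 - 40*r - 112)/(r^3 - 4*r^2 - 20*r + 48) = (r^2 - 3*r - 28)/(r^2 - 8*r + 12)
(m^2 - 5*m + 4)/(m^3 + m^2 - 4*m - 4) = (m^2 - 5*m + 4)/(m^3 + m^2 - 4*m - 4)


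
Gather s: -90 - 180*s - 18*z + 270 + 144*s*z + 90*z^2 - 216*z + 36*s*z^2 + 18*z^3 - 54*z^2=s*(36*z^2 + 144*z - 180) + 18*z^3 + 36*z^2 - 234*z + 180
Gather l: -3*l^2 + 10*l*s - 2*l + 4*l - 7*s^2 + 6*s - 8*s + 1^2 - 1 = -3*l^2 + l*(10*s + 2) - 7*s^2 - 2*s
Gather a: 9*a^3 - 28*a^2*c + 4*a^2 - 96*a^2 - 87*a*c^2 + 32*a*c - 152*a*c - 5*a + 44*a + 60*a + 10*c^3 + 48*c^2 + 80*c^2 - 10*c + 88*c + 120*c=9*a^3 + a^2*(-28*c - 92) + a*(-87*c^2 - 120*c + 99) + 10*c^3 + 128*c^2 + 198*c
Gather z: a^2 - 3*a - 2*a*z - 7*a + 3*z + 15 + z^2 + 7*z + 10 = a^2 - 10*a + z^2 + z*(10 - 2*a) + 25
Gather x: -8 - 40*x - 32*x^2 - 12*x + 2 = -32*x^2 - 52*x - 6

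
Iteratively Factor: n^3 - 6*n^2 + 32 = (n + 2)*(n^2 - 8*n + 16) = (n - 4)*(n + 2)*(n - 4)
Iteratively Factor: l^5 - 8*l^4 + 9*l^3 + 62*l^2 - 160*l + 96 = (l - 4)*(l^4 - 4*l^3 - 7*l^2 + 34*l - 24) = (l - 4)*(l + 3)*(l^3 - 7*l^2 + 14*l - 8) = (l - 4)*(l - 2)*(l + 3)*(l^2 - 5*l + 4) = (l - 4)*(l - 2)*(l - 1)*(l + 3)*(l - 4)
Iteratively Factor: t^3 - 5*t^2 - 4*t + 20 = (t - 5)*(t^2 - 4) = (t - 5)*(t - 2)*(t + 2)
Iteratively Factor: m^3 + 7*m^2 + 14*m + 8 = (m + 4)*(m^2 + 3*m + 2) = (m + 1)*(m + 4)*(m + 2)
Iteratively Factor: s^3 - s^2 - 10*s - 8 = (s + 2)*(s^2 - 3*s - 4) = (s - 4)*(s + 2)*(s + 1)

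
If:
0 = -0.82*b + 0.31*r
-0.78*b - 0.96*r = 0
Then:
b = 0.00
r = 0.00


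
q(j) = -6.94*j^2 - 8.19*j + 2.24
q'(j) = -13.88*j - 8.19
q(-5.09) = -135.88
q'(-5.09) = 62.46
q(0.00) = 2.24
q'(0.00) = -8.19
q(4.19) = -153.92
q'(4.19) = -66.35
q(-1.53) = -1.48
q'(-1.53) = 13.05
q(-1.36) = 0.54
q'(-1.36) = 10.69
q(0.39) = -2.01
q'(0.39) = -13.60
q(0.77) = -8.18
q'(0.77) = -18.88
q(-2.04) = -9.93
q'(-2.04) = 20.13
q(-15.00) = -1436.41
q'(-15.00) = 200.01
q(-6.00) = -198.46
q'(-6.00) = 75.09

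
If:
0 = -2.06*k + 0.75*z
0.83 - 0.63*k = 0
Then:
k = 1.32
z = 3.62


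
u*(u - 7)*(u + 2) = u^3 - 5*u^2 - 14*u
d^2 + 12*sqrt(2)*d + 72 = (d + 6*sqrt(2))^2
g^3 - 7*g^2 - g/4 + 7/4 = (g - 7)*(g - 1/2)*(g + 1/2)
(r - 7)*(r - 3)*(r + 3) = r^3 - 7*r^2 - 9*r + 63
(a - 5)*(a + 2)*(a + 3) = a^3 - 19*a - 30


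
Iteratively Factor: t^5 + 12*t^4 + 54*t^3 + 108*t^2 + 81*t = (t + 3)*(t^4 + 9*t^3 + 27*t^2 + 27*t) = (t + 3)^2*(t^3 + 6*t^2 + 9*t) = (t + 3)^3*(t^2 + 3*t) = (t + 3)^4*(t)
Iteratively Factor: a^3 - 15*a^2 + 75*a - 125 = (a - 5)*(a^2 - 10*a + 25) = (a - 5)^2*(a - 5)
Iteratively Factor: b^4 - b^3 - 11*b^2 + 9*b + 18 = (b + 3)*(b^3 - 4*b^2 + b + 6) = (b - 2)*(b + 3)*(b^2 - 2*b - 3) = (b - 3)*(b - 2)*(b + 3)*(b + 1)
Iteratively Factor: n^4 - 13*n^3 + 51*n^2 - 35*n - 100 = (n - 5)*(n^3 - 8*n^2 + 11*n + 20) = (n - 5)*(n - 4)*(n^2 - 4*n - 5) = (n - 5)^2*(n - 4)*(n + 1)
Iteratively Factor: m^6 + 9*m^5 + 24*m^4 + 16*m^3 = (m + 4)*(m^5 + 5*m^4 + 4*m^3) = m*(m + 4)*(m^4 + 5*m^3 + 4*m^2) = m^2*(m + 4)*(m^3 + 5*m^2 + 4*m) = m^2*(m + 1)*(m + 4)*(m^2 + 4*m) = m^2*(m + 1)*(m + 4)^2*(m)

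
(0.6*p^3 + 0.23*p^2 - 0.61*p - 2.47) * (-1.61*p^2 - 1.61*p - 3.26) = -0.966*p^5 - 1.3363*p^4 - 1.3442*p^3 + 4.209*p^2 + 5.9653*p + 8.0522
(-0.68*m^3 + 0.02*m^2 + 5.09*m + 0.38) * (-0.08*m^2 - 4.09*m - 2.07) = 0.0544*m^5 + 2.7796*m^4 + 0.9186*m^3 - 20.8899*m^2 - 12.0905*m - 0.7866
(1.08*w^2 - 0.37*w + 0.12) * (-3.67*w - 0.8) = -3.9636*w^3 + 0.4939*w^2 - 0.1444*w - 0.096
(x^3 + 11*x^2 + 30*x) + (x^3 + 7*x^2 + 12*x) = 2*x^3 + 18*x^2 + 42*x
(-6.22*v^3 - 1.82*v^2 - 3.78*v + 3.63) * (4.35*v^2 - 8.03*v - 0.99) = -27.057*v^5 + 42.0296*v^4 + 4.3294*v^3 + 47.9457*v^2 - 25.4067*v - 3.5937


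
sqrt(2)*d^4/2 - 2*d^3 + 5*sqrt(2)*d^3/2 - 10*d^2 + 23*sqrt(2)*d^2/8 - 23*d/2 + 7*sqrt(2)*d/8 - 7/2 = (d + 1/2)*(d + 7/2)*(d - 2*sqrt(2))*(sqrt(2)*d/2 + sqrt(2)/2)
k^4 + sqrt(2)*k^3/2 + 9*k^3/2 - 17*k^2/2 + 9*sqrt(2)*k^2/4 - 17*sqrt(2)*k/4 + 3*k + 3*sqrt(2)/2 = (k - 1)*(k - 1/2)*(k + 6)*(k + sqrt(2)/2)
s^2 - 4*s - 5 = (s - 5)*(s + 1)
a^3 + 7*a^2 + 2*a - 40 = (a - 2)*(a + 4)*(a + 5)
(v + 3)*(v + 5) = v^2 + 8*v + 15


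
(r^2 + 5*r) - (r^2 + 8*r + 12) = -3*r - 12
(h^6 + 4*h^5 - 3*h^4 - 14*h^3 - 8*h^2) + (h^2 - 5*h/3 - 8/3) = h^6 + 4*h^5 - 3*h^4 - 14*h^3 - 7*h^2 - 5*h/3 - 8/3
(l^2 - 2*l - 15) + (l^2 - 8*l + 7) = 2*l^2 - 10*l - 8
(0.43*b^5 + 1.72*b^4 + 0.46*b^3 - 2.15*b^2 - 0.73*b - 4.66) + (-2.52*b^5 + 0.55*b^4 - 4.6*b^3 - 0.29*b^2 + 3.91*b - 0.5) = -2.09*b^5 + 2.27*b^4 - 4.14*b^3 - 2.44*b^2 + 3.18*b - 5.16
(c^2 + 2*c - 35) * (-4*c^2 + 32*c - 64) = -4*c^4 + 24*c^3 + 140*c^2 - 1248*c + 2240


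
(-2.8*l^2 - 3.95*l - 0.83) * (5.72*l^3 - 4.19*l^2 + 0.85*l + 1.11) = -16.016*l^5 - 10.862*l^4 + 9.4229*l^3 - 2.9878*l^2 - 5.09*l - 0.9213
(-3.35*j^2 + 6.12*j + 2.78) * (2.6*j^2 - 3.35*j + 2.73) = -8.71*j^4 + 27.1345*j^3 - 22.4195*j^2 + 7.3946*j + 7.5894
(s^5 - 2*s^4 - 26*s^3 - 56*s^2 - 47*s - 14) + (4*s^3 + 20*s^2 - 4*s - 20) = s^5 - 2*s^4 - 22*s^3 - 36*s^2 - 51*s - 34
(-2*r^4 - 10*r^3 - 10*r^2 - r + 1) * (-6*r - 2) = 12*r^5 + 64*r^4 + 80*r^3 + 26*r^2 - 4*r - 2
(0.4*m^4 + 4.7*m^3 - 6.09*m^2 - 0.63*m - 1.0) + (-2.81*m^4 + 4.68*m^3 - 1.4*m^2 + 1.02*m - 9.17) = -2.41*m^4 + 9.38*m^3 - 7.49*m^2 + 0.39*m - 10.17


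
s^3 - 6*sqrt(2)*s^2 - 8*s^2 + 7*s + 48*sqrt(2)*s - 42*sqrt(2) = (s - 7)*(s - 1)*(s - 6*sqrt(2))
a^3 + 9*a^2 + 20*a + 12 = (a + 1)*(a + 2)*(a + 6)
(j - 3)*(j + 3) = j^2 - 9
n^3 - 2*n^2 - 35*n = n*(n - 7)*(n + 5)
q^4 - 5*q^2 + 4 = (q - 2)*(q - 1)*(q + 1)*(q + 2)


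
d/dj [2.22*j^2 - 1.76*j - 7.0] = 4.44*j - 1.76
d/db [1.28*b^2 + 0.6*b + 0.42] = 2.56*b + 0.6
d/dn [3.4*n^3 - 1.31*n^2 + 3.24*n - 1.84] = 10.2*n^2 - 2.62*n + 3.24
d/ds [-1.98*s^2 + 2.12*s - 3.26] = 2.12 - 3.96*s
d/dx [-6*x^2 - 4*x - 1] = -12*x - 4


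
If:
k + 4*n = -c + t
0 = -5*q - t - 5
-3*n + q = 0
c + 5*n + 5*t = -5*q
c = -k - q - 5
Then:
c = 25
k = -30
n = 0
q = 0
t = -5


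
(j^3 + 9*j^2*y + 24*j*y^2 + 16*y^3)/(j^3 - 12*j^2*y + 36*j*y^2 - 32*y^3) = (j^3 + 9*j^2*y + 24*j*y^2 + 16*y^3)/(j^3 - 12*j^2*y + 36*j*y^2 - 32*y^3)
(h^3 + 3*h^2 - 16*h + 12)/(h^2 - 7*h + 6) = (h^2 + 4*h - 12)/(h - 6)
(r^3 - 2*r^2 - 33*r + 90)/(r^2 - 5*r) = r + 3 - 18/r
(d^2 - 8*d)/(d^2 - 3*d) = (d - 8)/(d - 3)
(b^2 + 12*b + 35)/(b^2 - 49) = (b + 5)/(b - 7)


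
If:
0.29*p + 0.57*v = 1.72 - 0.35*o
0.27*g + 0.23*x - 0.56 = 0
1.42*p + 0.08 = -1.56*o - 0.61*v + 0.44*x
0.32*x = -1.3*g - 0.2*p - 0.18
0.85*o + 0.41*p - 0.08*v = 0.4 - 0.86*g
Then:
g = -0.26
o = 2.77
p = -3.60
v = 3.15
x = 2.74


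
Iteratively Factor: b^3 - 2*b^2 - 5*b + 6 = (b - 1)*(b^2 - b - 6) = (b - 1)*(b + 2)*(b - 3)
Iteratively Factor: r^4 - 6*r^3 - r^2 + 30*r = (r - 5)*(r^3 - r^2 - 6*r) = (r - 5)*(r - 3)*(r^2 + 2*r) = (r - 5)*(r - 3)*(r + 2)*(r)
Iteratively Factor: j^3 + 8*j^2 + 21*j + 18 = (j + 3)*(j^2 + 5*j + 6) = (j + 3)^2*(j + 2)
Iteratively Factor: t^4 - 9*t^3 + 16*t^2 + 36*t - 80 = (t - 4)*(t^3 - 5*t^2 - 4*t + 20) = (t - 5)*(t - 4)*(t^2 - 4) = (t - 5)*(t - 4)*(t - 2)*(t + 2)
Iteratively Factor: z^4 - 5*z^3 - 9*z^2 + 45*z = (z - 3)*(z^3 - 2*z^2 - 15*z) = z*(z - 3)*(z^2 - 2*z - 15) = z*(z - 5)*(z - 3)*(z + 3)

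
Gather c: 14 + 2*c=2*c + 14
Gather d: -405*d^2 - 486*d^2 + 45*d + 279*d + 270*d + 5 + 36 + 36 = -891*d^2 + 594*d + 77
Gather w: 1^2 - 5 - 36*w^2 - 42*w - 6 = -36*w^2 - 42*w - 10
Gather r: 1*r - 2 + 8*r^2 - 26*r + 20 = 8*r^2 - 25*r + 18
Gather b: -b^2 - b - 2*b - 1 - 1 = -b^2 - 3*b - 2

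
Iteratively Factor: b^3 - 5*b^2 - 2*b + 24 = (b - 4)*(b^2 - b - 6) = (b - 4)*(b - 3)*(b + 2)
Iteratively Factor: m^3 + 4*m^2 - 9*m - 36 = (m - 3)*(m^2 + 7*m + 12) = (m - 3)*(m + 3)*(m + 4)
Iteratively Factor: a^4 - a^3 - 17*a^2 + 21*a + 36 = (a - 3)*(a^3 + 2*a^2 - 11*a - 12) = (a - 3)^2*(a^2 + 5*a + 4) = (a - 3)^2*(a + 1)*(a + 4)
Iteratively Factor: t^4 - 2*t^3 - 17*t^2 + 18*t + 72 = (t - 4)*(t^3 + 2*t^2 - 9*t - 18) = (t - 4)*(t + 3)*(t^2 - t - 6) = (t - 4)*(t - 3)*(t + 3)*(t + 2)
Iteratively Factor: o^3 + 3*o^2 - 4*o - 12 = (o + 2)*(o^2 + o - 6) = (o - 2)*(o + 2)*(o + 3)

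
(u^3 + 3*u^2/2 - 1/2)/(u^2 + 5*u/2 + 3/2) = (2*u^2 + u - 1)/(2*u + 3)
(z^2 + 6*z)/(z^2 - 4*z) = (z + 6)/(z - 4)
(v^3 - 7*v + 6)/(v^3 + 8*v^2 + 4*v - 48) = (v^2 + 2*v - 3)/(v^2 + 10*v + 24)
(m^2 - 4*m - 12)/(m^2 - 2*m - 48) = (-m^2 + 4*m + 12)/(-m^2 + 2*m + 48)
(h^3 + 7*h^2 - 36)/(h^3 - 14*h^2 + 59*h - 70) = (h^2 + 9*h + 18)/(h^2 - 12*h + 35)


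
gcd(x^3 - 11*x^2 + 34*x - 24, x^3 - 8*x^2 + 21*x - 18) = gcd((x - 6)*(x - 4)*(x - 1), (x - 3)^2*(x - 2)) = 1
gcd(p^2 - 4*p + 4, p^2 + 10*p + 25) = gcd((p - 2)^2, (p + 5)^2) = 1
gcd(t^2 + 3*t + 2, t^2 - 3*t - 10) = t + 2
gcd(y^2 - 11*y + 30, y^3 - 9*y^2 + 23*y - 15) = y - 5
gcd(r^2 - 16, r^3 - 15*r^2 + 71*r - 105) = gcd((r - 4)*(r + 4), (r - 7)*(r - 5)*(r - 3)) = 1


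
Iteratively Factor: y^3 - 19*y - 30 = (y + 2)*(y^2 - 2*y - 15) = (y - 5)*(y + 2)*(y + 3)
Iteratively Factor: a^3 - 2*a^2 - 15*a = (a)*(a^2 - 2*a - 15) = a*(a + 3)*(a - 5)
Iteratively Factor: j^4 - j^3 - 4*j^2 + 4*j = (j)*(j^3 - j^2 - 4*j + 4) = j*(j - 1)*(j^2 - 4) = j*(j - 2)*(j - 1)*(j + 2)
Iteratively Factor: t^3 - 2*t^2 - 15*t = (t - 5)*(t^2 + 3*t) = (t - 5)*(t + 3)*(t)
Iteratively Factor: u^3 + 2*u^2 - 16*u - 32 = (u + 4)*(u^2 - 2*u - 8) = (u - 4)*(u + 4)*(u + 2)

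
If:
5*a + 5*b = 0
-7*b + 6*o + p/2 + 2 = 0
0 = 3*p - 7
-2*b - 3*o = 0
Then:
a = -19/66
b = 19/66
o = -19/99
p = 7/3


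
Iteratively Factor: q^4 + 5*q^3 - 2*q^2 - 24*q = (q + 4)*(q^3 + q^2 - 6*q) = (q - 2)*(q + 4)*(q^2 + 3*q) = (q - 2)*(q + 3)*(q + 4)*(q)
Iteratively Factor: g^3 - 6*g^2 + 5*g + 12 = (g + 1)*(g^2 - 7*g + 12) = (g - 4)*(g + 1)*(g - 3)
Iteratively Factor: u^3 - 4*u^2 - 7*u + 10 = (u - 1)*(u^2 - 3*u - 10) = (u - 5)*(u - 1)*(u + 2)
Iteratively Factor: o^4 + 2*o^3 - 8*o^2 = (o - 2)*(o^3 + 4*o^2) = o*(o - 2)*(o^2 + 4*o) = o*(o - 2)*(o + 4)*(o)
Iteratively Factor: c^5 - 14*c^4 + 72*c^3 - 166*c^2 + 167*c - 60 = (c - 3)*(c^4 - 11*c^3 + 39*c^2 - 49*c + 20) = (c - 5)*(c - 3)*(c^3 - 6*c^2 + 9*c - 4) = (c - 5)*(c - 3)*(c - 1)*(c^2 - 5*c + 4) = (c - 5)*(c - 4)*(c - 3)*(c - 1)*(c - 1)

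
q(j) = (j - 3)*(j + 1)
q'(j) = 2*j - 2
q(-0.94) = -0.24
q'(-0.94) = -3.88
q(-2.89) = 11.13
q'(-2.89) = -7.78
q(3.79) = 3.78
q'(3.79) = 5.58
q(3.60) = 2.76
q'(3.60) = 5.20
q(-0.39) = -2.07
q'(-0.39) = -2.78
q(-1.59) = 2.71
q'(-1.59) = -5.18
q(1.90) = -3.19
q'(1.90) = 1.80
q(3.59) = 2.71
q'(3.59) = 5.18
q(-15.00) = 252.00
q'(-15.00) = -32.00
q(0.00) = -3.00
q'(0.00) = -2.00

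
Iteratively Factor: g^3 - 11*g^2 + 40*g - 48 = (g - 3)*(g^2 - 8*g + 16) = (g - 4)*(g - 3)*(g - 4)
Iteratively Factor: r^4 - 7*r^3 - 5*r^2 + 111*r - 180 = (r + 4)*(r^3 - 11*r^2 + 39*r - 45) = (r - 5)*(r + 4)*(r^2 - 6*r + 9) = (r - 5)*(r - 3)*(r + 4)*(r - 3)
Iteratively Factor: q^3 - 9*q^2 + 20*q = (q - 4)*(q^2 - 5*q) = q*(q - 4)*(q - 5)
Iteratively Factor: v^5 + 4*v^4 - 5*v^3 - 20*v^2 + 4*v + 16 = (v - 2)*(v^4 + 6*v^3 + 7*v^2 - 6*v - 8) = (v - 2)*(v - 1)*(v^3 + 7*v^2 + 14*v + 8) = (v - 2)*(v - 1)*(v + 2)*(v^2 + 5*v + 4) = (v - 2)*(v - 1)*(v + 2)*(v + 4)*(v + 1)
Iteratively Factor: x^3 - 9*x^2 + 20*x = (x - 4)*(x^2 - 5*x) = (x - 5)*(x - 4)*(x)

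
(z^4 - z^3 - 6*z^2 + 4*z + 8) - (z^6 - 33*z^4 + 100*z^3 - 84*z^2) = -z^6 + 34*z^4 - 101*z^3 + 78*z^2 + 4*z + 8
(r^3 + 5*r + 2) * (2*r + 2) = 2*r^4 + 2*r^3 + 10*r^2 + 14*r + 4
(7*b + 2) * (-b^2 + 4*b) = -7*b^3 + 26*b^2 + 8*b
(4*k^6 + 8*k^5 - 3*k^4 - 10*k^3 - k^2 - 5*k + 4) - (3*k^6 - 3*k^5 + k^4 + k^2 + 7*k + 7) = k^6 + 11*k^5 - 4*k^4 - 10*k^3 - 2*k^2 - 12*k - 3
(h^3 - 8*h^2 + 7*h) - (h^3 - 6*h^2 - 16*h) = -2*h^2 + 23*h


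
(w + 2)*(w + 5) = w^2 + 7*w + 10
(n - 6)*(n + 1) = n^2 - 5*n - 6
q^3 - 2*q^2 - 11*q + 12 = (q - 4)*(q - 1)*(q + 3)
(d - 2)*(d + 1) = d^2 - d - 2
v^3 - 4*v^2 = v^2*(v - 4)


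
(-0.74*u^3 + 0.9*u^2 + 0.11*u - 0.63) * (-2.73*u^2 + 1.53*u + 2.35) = 2.0202*u^5 - 3.5892*u^4 - 0.6623*u^3 + 4.0032*u^2 - 0.7054*u - 1.4805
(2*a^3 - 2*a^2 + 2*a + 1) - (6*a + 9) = 2*a^3 - 2*a^2 - 4*a - 8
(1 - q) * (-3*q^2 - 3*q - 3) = 3*q^3 - 3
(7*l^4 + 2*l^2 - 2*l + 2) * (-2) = -14*l^4 - 4*l^2 + 4*l - 4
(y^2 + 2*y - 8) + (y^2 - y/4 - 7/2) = 2*y^2 + 7*y/4 - 23/2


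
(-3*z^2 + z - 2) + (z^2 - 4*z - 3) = -2*z^2 - 3*z - 5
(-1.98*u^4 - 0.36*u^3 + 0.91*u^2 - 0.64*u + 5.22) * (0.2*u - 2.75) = -0.396*u^5 + 5.373*u^4 + 1.172*u^3 - 2.6305*u^2 + 2.804*u - 14.355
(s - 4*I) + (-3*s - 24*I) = -2*s - 28*I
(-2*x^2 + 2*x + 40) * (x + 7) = -2*x^3 - 12*x^2 + 54*x + 280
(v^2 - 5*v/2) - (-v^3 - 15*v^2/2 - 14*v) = v^3 + 17*v^2/2 + 23*v/2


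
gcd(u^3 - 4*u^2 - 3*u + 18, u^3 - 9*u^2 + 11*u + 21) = u - 3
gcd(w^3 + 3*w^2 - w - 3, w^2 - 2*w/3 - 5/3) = w + 1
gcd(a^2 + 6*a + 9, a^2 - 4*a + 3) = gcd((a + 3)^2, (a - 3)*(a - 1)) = 1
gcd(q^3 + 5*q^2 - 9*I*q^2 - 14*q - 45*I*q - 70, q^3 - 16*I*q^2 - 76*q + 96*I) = q - 2*I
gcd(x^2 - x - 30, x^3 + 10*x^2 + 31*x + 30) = x + 5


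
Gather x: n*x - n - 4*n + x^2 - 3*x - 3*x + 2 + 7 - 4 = -5*n + x^2 + x*(n - 6) + 5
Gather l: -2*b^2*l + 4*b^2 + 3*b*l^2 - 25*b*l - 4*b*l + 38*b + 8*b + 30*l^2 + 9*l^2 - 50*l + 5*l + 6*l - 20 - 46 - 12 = 4*b^2 + 46*b + l^2*(3*b + 39) + l*(-2*b^2 - 29*b - 39) - 78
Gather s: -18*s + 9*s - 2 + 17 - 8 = 7 - 9*s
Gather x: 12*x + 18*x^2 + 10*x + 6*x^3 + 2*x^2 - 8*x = 6*x^3 + 20*x^2 + 14*x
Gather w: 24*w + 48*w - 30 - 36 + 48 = 72*w - 18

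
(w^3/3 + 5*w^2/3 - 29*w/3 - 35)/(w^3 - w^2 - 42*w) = (-w^3 - 5*w^2 + 29*w + 105)/(3*w*(-w^2 + w + 42))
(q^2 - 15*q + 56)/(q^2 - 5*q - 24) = (q - 7)/(q + 3)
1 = 1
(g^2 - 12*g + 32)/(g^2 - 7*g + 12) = (g - 8)/(g - 3)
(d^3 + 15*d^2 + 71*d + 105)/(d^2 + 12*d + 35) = d + 3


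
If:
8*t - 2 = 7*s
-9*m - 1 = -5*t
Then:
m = 5*t/9 - 1/9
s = 8*t/7 - 2/7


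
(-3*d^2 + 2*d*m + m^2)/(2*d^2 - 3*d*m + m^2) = (-3*d - m)/(2*d - m)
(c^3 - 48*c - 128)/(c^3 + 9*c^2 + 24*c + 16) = (c - 8)/(c + 1)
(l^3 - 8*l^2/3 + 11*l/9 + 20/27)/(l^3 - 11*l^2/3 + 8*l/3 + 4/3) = (l^2 - 3*l + 20/9)/(l^2 - 4*l + 4)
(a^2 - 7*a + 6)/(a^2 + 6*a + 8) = (a^2 - 7*a + 6)/(a^2 + 6*a + 8)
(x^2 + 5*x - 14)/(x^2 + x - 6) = (x + 7)/(x + 3)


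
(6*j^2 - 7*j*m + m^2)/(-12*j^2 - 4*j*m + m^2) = (-j + m)/(2*j + m)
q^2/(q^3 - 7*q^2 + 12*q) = q/(q^2 - 7*q + 12)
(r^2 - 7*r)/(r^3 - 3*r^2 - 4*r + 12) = r*(r - 7)/(r^3 - 3*r^2 - 4*r + 12)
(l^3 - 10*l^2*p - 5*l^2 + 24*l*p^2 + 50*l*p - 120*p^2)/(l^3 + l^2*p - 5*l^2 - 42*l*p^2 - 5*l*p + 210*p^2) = (l - 4*p)/(l + 7*p)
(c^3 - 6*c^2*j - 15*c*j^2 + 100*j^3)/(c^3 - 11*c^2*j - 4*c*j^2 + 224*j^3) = (c^2 - 10*c*j + 25*j^2)/(c^2 - 15*c*j + 56*j^2)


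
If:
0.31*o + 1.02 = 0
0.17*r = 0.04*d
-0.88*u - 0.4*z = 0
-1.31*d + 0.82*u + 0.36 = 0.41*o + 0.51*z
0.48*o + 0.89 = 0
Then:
No Solution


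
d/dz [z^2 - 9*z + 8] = 2*z - 9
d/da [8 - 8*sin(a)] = -8*cos(a)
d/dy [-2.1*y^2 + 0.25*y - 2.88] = 0.25 - 4.2*y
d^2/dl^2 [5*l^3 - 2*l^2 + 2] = 30*l - 4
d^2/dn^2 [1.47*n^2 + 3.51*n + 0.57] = 2.94000000000000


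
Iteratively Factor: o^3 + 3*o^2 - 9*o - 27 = (o + 3)*(o^2 - 9) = (o + 3)^2*(o - 3)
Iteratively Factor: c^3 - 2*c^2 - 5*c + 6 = (c - 1)*(c^2 - c - 6) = (c - 1)*(c + 2)*(c - 3)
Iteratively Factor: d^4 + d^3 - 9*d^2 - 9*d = (d + 3)*(d^3 - 2*d^2 - 3*d) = (d - 3)*(d + 3)*(d^2 + d) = (d - 3)*(d + 1)*(d + 3)*(d)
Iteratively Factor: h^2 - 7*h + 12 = (h - 4)*(h - 3)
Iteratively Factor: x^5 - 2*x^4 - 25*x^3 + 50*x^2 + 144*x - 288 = (x - 3)*(x^4 + x^3 - 22*x^2 - 16*x + 96) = (x - 3)*(x + 3)*(x^3 - 2*x^2 - 16*x + 32) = (x - 3)*(x - 2)*(x + 3)*(x^2 - 16) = (x - 3)*(x - 2)*(x + 3)*(x + 4)*(x - 4)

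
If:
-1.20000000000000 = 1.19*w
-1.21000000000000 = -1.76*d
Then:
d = 0.69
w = -1.01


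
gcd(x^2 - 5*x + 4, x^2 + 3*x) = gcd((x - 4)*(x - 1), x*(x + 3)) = 1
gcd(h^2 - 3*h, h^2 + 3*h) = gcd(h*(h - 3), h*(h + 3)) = h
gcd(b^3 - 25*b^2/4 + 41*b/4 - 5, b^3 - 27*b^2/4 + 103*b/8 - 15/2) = b^2 - 21*b/4 + 5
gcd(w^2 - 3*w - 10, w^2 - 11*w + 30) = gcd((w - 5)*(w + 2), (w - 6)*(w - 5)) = w - 5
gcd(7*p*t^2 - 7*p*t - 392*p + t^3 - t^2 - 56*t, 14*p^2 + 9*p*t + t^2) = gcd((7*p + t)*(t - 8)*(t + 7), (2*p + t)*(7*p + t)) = 7*p + t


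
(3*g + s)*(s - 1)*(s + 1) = 3*g*s^2 - 3*g + s^3 - s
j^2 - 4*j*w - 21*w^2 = (j - 7*w)*(j + 3*w)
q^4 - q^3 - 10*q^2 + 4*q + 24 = (q - 3)*(q - 2)*(q + 2)^2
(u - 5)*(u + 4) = u^2 - u - 20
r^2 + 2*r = r*(r + 2)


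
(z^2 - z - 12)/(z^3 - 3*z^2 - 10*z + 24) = 1/(z - 2)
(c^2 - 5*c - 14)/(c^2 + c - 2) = (c - 7)/(c - 1)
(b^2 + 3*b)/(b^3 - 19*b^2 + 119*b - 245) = b*(b + 3)/(b^3 - 19*b^2 + 119*b - 245)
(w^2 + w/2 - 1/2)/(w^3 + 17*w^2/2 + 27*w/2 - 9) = (w + 1)/(w^2 + 9*w + 18)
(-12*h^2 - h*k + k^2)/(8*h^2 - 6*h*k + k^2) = (-3*h - k)/(2*h - k)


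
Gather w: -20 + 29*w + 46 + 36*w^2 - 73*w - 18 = 36*w^2 - 44*w + 8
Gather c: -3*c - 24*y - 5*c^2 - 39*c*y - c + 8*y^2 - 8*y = -5*c^2 + c*(-39*y - 4) + 8*y^2 - 32*y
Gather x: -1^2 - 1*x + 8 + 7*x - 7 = 6*x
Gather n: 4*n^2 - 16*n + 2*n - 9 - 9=4*n^2 - 14*n - 18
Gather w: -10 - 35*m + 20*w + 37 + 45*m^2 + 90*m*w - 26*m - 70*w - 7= 45*m^2 - 61*m + w*(90*m - 50) + 20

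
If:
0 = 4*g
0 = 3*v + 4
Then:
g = 0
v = -4/3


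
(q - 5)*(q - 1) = q^2 - 6*q + 5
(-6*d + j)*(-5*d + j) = 30*d^2 - 11*d*j + j^2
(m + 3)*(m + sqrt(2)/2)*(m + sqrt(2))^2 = m^4 + 3*m^3 + 5*sqrt(2)*m^3/2 + 4*m^2 + 15*sqrt(2)*m^2/2 + sqrt(2)*m + 12*m + 3*sqrt(2)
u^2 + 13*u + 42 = (u + 6)*(u + 7)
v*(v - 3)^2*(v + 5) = v^4 - v^3 - 21*v^2 + 45*v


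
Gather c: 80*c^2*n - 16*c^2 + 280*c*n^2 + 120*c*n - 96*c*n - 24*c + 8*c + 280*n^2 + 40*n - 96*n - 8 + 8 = c^2*(80*n - 16) + c*(280*n^2 + 24*n - 16) + 280*n^2 - 56*n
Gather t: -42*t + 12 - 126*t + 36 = 48 - 168*t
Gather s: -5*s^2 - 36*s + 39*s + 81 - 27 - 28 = -5*s^2 + 3*s + 26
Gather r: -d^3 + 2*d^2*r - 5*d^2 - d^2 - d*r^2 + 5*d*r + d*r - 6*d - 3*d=-d^3 - 6*d^2 - d*r^2 - 9*d + r*(2*d^2 + 6*d)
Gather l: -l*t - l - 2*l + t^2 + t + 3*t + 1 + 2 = l*(-t - 3) + t^2 + 4*t + 3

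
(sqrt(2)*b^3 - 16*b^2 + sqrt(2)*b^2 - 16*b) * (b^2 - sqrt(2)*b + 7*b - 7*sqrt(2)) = sqrt(2)*b^5 - 18*b^4 + 8*sqrt(2)*b^4 - 144*b^3 + 23*sqrt(2)*b^3 - 126*b^2 + 128*sqrt(2)*b^2 + 112*sqrt(2)*b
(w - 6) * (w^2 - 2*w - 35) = w^3 - 8*w^2 - 23*w + 210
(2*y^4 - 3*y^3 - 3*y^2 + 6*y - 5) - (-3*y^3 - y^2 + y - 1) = 2*y^4 - 2*y^2 + 5*y - 4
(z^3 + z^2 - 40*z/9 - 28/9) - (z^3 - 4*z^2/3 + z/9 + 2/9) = 7*z^2/3 - 41*z/9 - 10/3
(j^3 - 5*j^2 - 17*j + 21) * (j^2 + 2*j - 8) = j^5 - 3*j^4 - 35*j^3 + 27*j^2 + 178*j - 168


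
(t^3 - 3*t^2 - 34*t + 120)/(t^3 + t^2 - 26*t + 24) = (t - 5)/(t - 1)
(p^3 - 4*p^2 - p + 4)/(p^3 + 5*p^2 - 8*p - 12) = (p^2 - 5*p + 4)/(p^2 + 4*p - 12)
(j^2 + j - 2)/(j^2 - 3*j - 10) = (j - 1)/(j - 5)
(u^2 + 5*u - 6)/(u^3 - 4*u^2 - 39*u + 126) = (u - 1)/(u^2 - 10*u + 21)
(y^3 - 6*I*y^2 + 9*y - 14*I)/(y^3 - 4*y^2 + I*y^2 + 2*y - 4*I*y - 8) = (y - 7*I)/(y - 4)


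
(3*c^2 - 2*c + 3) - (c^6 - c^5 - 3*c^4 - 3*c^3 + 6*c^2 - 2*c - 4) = -c^6 + c^5 + 3*c^4 + 3*c^3 - 3*c^2 + 7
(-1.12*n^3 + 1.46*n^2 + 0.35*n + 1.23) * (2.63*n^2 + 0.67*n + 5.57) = -2.9456*n^5 + 3.0894*n^4 - 4.3397*n^3 + 11.6016*n^2 + 2.7736*n + 6.8511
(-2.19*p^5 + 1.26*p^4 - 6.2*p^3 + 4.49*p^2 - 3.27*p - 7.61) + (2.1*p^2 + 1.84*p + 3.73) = -2.19*p^5 + 1.26*p^4 - 6.2*p^3 + 6.59*p^2 - 1.43*p - 3.88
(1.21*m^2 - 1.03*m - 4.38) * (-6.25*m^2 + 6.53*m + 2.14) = -7.5625*m^4 + 14.3388*m^3 + 23.2385*m^2 - 30.8056*m - 9.3732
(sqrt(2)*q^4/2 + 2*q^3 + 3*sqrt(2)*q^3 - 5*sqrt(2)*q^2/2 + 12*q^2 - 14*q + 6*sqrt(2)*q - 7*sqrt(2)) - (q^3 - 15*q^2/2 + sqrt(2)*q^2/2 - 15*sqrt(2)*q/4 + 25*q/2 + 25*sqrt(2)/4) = sqrt(2)*q^4/2 + q^3 + 3*sqrt(2)*q^3 - 3*sqrt(2)*q^2 + 39*q^2/2 - 53*q/2 + 39*sqrt(2)*q/4 - 53*sqrt(2)/4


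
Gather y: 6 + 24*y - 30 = 24*y - 24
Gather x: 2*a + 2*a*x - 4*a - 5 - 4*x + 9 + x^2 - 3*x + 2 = -2*a + x^2 + x*(2*a - 7) + 6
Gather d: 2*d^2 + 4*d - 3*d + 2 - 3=2*d^2 + d - 1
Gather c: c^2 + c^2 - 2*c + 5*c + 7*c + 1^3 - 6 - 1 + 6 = 2*c^2 + 10*c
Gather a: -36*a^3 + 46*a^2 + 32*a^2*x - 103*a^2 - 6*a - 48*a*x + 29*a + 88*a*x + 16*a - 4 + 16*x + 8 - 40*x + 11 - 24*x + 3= -36*a^3 + a^2*(32*x - 57) + a*(40*x + 39) - 48*x + 18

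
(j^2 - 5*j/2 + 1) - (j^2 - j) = 1 - 3*j/2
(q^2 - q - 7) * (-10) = -10*q^2 + 10*q + 70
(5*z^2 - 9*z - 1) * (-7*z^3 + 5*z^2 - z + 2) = -35*z^5 + 88*z^4 - 43*z^3 + 14*z^2 - 17*z - 2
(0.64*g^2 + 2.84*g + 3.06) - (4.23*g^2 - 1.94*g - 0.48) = -3.59*g^2 + 4.78*g + 3.54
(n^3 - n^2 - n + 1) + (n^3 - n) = 2*n^3 - n^2 - 2*n + 1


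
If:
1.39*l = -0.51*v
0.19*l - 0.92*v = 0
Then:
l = 0.00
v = 0.00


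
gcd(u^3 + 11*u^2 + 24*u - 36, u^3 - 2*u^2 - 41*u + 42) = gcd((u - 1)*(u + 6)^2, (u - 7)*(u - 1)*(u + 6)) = u^2 + 5*u - 6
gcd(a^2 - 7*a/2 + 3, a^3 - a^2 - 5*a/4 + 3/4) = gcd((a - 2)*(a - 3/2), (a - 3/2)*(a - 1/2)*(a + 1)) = a - 3/2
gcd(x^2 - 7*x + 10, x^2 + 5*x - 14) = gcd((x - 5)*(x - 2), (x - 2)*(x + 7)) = x - 2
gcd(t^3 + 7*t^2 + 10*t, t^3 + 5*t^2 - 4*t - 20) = t^2 + 7*t + 10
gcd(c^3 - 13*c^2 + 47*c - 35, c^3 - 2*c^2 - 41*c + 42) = c^2 - 8*c + 7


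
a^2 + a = a*(a + 1)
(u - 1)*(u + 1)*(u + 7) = u^3 + 7*u^2 - u - 7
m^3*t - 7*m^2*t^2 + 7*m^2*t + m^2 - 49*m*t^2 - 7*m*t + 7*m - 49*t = (m + 7)*(m - 7*t)*(m*t + 1)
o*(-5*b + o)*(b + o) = -5*b^2*o - 4*b*o^2 + o^3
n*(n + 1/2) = n^2 + n/2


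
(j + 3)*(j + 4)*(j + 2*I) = j^3 + 7*j^2 + 2*I*j^2 + 12*j + 14*I*j + 24*I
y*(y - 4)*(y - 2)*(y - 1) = y^4 - 7*y^3 + 14*y^2 - 8*y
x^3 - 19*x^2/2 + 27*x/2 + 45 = (x - 6)*(x - 5)*(x + 3/2)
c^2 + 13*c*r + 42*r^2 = (c + 6*r)*(c + 7*r)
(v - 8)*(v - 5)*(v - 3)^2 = v^4 - 19*v^3 + 127*v^2 - 357*v + 360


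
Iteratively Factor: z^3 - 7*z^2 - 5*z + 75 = (z - 5)*(z^2 - 2*z - 15) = (z - 5)*(z + 3)*(z - 5)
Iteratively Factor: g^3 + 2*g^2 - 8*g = (g)*(g^2 + 2*g - 8) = g*(g - 2)*(g + 4)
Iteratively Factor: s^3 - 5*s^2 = (s - 5)*(s^2) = s*(s - 5)*(s)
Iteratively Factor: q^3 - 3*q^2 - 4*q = (q - 4)*(q^2 + q) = q*(q - 4)*(q + 1)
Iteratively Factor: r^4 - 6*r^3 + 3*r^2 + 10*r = (r + 1)*(r^3 - 7*r^2 + 10*r) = (r - 5)*(r + 1)*(r^2 - 2*r) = (r - 5)*(r - 2)*(r + 1)*(r)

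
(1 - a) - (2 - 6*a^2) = 6*a^2 - a - 1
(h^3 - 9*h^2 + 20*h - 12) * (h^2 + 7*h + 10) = h^5 - 2*h^4 - 33*h^3 + 38*h^2 + 116*h - 120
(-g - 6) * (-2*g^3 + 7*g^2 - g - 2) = 2*g^4 + 5*g^3 - 41*g^2 + 8*g + 12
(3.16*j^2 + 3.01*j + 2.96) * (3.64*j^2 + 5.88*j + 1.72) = 11.5024*j^4 + 29.5372*j^3 + 33.9084*j^2 + 22.582*j + 5.0912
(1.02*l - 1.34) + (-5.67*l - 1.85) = -4.65*l - 3.19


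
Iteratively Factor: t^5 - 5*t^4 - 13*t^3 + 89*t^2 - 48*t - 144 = (t - 4)*(t^4 - t^3 - 17*t^2 + 21*t + 36) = (t - 4)*(t - 3)*(t^3 + 2*t^2 - 11*t - 12) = (t - 4)*(t - 3)*(t + 1)*(t^2 + t - 12) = (t - 4)*(t - 3)*(t + 1)*(t + 4)*(t - 3)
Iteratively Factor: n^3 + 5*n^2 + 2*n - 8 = (n - 1)*(n^2 + 6*n + 8) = (n - 1)*(n + 4)*(n + 2)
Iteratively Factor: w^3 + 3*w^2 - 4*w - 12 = (w - 2)*(w^2 + 5*w + 6) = (w - 2)*(w + 2)*(w + 3)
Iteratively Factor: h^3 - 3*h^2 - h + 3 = (h - 1)*(h^2 - 2*h - 3) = (h - 1)*(h + 1)*(h - 3)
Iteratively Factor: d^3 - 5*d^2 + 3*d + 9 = (d - 3)*(d^2 - 2*d - 3) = (d - 3)*(d + 1)*(d - 3)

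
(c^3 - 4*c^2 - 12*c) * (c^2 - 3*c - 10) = c^5 - 7*c^4 - 10*c^3 + 76*c^2 + 120*c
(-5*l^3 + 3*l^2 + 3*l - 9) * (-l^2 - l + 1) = 5*l^5 + 2*l^4 - 11*l^3 + 9*l^2 + 12*l - 9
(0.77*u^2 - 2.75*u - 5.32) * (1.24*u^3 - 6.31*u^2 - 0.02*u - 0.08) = 0.9548*u^5 - 8.2687*u^4 + 10.7403*u^3 + 33.5626*u^2 + 0.3264*u + 0.4256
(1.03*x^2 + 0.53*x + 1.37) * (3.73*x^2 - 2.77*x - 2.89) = 3.8419*x^4 - 0.8762*x^3 + 0.6653*x^2 - 5.3266*x - 3.9593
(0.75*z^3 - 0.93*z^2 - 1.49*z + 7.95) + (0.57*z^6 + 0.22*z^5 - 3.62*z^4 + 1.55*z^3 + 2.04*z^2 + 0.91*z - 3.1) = 0.57*z^6 + 0.22*z^5 - 3.62*z^4 + 2.3*z^3 + 1.11*z^2 - 0.58*z + 4.85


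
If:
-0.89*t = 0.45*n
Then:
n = -1.97777777777778*t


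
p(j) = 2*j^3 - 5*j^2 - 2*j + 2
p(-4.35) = -248.54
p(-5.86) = -560.44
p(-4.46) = -265.97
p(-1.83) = -23.34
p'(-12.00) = 982.00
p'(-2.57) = 63.33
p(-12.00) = -4150.00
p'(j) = 6*j^2 - 10*j - 2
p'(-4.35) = 155.04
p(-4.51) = -274.15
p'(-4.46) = 161.95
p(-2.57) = -59.83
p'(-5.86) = 262.64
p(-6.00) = -598.00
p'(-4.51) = 165.14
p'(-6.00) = 274.00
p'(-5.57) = 239.85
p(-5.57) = -487.60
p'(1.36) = -4.50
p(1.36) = -4.94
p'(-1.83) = 36.39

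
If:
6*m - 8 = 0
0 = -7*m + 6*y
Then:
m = 4/3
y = 14/9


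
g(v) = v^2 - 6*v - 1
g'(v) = 2*v - 6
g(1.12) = -6.47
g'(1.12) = -3.76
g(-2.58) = 21.14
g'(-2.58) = -11.16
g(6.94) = 5.52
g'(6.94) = 7.88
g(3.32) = -9.90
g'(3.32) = 0.64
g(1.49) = -7.72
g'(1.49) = -3.02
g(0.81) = -5.20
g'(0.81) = -4.38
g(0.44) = -3.45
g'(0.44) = -5.12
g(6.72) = 3.84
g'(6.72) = 7.44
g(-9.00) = 134.00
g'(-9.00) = -24.00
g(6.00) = -1.00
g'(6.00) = 6.00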